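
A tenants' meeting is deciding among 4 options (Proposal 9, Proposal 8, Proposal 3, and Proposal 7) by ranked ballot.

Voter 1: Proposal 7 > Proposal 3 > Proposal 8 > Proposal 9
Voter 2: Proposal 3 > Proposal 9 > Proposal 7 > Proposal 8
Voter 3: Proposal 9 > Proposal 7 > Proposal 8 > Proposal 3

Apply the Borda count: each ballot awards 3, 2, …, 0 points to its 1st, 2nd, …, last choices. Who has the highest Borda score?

Borda scores:
  Proposal 9: 0 + 2 + 3 = 5
  Proposal 8: 1 + 0 + 1 = 2
  Proposal 3: 2 + 3 + 0 = 5
  Proposal 7: 3 + 1 + 2 = 6
Proposal 7 has the highest total.

Proposal 7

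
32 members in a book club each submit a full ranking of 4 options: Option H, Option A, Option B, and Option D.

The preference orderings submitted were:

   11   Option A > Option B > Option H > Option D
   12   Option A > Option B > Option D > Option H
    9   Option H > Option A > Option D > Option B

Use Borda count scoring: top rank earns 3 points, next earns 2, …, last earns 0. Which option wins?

Borda scores:
  Option H: 11·1 + 12·0 + 9·3 = 38
  Option A: 11·3 + 12·3 + 9·2 = 87
  Option B: 11·2 + 12·2 + 9·0 = 46
  Option D: 11·0 + 12·1 + 9·1 = 21
Option A has the highest total.

Option A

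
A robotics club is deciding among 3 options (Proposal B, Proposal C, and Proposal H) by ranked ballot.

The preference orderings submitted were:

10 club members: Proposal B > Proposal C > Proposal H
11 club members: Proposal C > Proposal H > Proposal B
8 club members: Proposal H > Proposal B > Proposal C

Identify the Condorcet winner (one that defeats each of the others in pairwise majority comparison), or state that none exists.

Head-to-head results (29 voters total):
Proposal B vs Proposal C: Proposal B wins 18–11.
Proposal B vs Proposal H: Proposal H wins 19–10.
Proposal C vs Proposal H: Proposal C wins 21–8.
No candidate beats all others: Proposal B beats Proposal C beats Proposal H beats Proposal B, a majority cycle.

None — there is no Condorcet winner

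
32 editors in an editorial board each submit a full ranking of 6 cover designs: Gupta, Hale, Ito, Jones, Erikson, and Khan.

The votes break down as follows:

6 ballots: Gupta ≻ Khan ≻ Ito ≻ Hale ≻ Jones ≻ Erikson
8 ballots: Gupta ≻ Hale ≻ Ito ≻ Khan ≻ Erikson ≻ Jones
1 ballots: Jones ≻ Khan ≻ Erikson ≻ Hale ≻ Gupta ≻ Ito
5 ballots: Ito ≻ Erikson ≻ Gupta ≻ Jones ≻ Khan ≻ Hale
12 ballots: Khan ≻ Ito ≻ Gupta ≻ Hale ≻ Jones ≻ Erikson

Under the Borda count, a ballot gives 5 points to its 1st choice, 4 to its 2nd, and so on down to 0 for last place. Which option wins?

Borda scores:
  Gupta: 6·5 + 8·5 + 1 + 5·3 + 12·3 = 122
  Hale: 6·2 + 8·4 + 2 + 5·0 + 12·2 = 70
  Ito: 6·3 + 8·3 + 0 + 5·5 + 12·4 = 115
  Jones: 6·1 + 8·0 + 5 + 5·2 + 12·1 = 33
  Erikson: 6·0 + 8·1 + 3 + 5·4 + 12·0 = 31
  Khan: 6·4 + 8·2 + 4 + 5·1 + 12·5 = 109
Gupta has the highest total.

Gupta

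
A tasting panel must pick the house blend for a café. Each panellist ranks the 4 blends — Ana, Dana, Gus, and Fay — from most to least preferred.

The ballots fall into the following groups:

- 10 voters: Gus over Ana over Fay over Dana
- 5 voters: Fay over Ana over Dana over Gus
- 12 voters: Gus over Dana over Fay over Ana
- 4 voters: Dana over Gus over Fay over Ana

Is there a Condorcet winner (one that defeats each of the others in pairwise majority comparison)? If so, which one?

Gus

Head-to-head results (31 voters total):
Ana vs Dana: Dana wins 16–15.
Ana vs Gus: Gus wins 26–5.
Ana vs Fay: Fay wins 21–10.
Dana vs Gus: Gus wins 22–9.
Dana vs Fay: Dana wins 16–15.
Gus vs Fay: Gus wins 26–5.
Gus beats each rival — Ana (26–5), Dana (22–9), Fay (26–5) — so Gus is the Condorcet winner.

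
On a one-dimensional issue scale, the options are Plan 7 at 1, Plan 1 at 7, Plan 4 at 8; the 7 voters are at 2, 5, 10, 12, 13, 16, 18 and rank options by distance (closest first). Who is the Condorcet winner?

Plan 4

With single-peaked preferences on a line, the Condorcet winner is the candidate closest to the median voter.
The median voter (position 12) is closest to Plan 4 at 8.
Check: Plan 4 vs Plan 7 — voters closer to Plan 4: 6 of 7.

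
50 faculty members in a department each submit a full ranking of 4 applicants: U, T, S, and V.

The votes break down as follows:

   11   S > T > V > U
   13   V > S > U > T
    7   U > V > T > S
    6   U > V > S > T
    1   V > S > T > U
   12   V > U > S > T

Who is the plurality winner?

First-place vote totals:
  U: 13
  T: 0
  S: 11
  V: 26
V has the most first-place votes.

V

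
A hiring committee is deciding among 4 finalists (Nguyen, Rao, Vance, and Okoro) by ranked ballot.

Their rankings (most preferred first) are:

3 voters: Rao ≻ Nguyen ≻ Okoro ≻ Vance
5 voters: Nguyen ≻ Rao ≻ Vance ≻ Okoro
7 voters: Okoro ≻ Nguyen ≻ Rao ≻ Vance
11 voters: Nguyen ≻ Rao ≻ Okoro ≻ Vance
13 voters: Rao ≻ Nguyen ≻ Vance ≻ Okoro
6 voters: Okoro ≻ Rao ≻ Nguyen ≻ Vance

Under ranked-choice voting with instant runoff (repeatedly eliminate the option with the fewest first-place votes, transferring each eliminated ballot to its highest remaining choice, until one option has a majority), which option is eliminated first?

Vance

Round 1: Nguyen 16, Rao 16, Okoro 13, Vance 0. Vance has the fewest and is eliminated.
Round 2: Nguyen 16, Rao 16, Okoro 13. Okoro has the fewest and is eliminated.
Round 3: Nguyen 23, Rao 22. Nguyen has a majority.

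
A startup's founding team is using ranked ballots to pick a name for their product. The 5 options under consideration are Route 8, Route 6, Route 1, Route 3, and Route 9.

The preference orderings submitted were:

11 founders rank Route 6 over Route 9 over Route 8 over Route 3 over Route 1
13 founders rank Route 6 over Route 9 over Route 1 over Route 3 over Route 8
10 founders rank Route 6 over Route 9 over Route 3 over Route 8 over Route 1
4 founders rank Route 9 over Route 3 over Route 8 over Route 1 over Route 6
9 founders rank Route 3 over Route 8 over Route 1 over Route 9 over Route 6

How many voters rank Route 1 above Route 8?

13

Ballots ranking Route 1 above Route 8: 13.
Ballots ranking Route 8 above Route 1: 11+10+4+9 = 34.
So 13 of 47 voters prefer Route 1 to Route 8.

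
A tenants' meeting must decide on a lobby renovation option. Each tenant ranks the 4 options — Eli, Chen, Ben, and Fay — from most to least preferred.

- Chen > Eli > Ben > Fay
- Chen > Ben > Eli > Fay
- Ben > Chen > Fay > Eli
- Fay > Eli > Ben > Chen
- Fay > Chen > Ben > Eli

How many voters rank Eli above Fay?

2

Ballots ranking Eli above Fay: 2.
Ballots ranking Fay above Eli: 3.
So 2 of 5 voters prefer Eli to Fay.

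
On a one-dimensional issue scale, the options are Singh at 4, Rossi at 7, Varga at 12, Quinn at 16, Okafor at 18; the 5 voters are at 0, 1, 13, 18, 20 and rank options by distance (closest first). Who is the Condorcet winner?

Varga

With single-peaked preferences on a line, the Condorcet winner is the candidate closest to the median voter.
The median voter (position 13) is closest to Varga at 12.
Check: Varga vs Okafor — voters closer to Varga: 3 of 5.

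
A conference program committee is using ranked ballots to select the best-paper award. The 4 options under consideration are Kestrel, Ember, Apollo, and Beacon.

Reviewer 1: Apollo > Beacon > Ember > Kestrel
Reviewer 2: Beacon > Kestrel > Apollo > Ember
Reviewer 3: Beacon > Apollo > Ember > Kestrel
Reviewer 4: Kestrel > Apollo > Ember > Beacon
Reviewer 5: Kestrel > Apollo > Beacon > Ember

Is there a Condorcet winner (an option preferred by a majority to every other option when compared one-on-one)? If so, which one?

Head-to-head results (5 voters total):
Kestrel vs Ember: Kestrel wins 3–2.
Kestrel vs Apollo: Kestrel wins 3–2.
Kestrel vs Beacon: Beacon wins 3–2.
Ember vs Apollo: Apollo wins 5–0.
Ember vs Beacon: Beacon wins 4–1.
Apollo vs Beacon: Apollo wins 3–2.
No candidate beats all others: Kestrel beats Apollo beats Beacon beats Kestrel, a majority cycle.

None — there is no Condorcet winner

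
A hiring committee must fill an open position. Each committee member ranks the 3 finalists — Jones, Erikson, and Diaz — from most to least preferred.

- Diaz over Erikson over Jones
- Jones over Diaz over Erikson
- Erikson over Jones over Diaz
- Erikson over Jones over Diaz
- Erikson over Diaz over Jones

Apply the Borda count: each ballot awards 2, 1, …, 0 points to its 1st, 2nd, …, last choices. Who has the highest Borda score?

Borda scores:
  Jones: 0 + 2 + 1 + 1 + 0 = 4
  Erikson: 1 + 0 + 2 + 2 + 2 = 7
  Diaz: 2 + 1 + 0 + 0 + 1 = 4
Erikson has the highest total.

Erikson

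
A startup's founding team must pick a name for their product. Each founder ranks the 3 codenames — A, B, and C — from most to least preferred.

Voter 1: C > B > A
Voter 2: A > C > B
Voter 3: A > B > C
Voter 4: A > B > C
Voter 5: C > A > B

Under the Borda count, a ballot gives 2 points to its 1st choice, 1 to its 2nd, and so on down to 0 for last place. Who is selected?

Borda scores:
  A: 0 + 2 + 2 + 2 + 1 = 7
  B: 1 + 0 + 1 + 1 + 0 = 3
  C: 2 + 1 + 0 + 0 + 2 = 5
A has the highest total.

A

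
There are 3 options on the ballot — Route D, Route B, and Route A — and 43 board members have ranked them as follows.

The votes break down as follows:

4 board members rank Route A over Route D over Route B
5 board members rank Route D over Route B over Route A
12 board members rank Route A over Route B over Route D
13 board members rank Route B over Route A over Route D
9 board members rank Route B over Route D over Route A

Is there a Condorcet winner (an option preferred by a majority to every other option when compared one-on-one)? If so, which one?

Route B

Head-to-head results (43 voters total):
Route D vs Route B: Route B wins 34–9.
Route D vs Route A: Route A wins 29–14.
Route B vs Route A: Route B wins 27–16.
Route B beats each rival — Route D (34–9), Route A (27–16) — so Route B is the Condorcet winner.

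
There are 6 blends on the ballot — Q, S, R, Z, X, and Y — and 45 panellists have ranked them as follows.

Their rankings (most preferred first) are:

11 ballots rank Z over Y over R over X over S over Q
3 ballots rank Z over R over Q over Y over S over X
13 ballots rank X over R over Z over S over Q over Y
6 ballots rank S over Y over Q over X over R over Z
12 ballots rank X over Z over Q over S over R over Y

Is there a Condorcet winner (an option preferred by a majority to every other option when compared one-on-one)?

Yes

Head-to-head results (45 voters total):
Q vs S: S wins 30–15.
Q vs R: R wins 27–18.
Q vs Z: Z wins 39–6.
Q vs X: X wins 36–9.
Q vs Y: Q wins 28–17.
S vs R: R wins 27–18.
S vs Z: Z wins 39–6.
S vs X: X wins 36–9.
S vs Y: S wins 31–14.
R vs Z: Z wins 26–19.
R vs X: X wins 31–14.
R vs Y: R wins 28–17.
Z vs X: X wins 31–14.
Z vs Y: Z wins 39–6.
X vs Y: X wins 25–20.
X beats each rival — Q (36–9), S (36–9), R (31–14), Z (31–14), Y (25–20) — so X is the Condorcet winner.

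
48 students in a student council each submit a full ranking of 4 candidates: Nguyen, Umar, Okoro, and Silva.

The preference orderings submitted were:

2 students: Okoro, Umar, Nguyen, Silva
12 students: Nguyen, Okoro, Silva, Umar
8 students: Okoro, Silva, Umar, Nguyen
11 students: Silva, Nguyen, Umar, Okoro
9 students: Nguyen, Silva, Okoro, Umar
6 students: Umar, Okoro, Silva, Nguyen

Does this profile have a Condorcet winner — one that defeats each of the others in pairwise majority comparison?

No

Head-to-head results (48 voters total):
Nguyen vs Umar: Nguyen wins 32–16.
Nguyen vs Okoro: Nguyen wins 32–16.
Nguyen vs Silva: Silva wins 25–23.
Umar vs Okoro: Okoro wins 31–17.
Umar vs Silva: Silva wins 40–8.
Okoro vs Silva: Okoro wins 28–20.
No candidate beats all others: Nguyen beats Okoro beats Silva beats Nguyen, a majority cycle.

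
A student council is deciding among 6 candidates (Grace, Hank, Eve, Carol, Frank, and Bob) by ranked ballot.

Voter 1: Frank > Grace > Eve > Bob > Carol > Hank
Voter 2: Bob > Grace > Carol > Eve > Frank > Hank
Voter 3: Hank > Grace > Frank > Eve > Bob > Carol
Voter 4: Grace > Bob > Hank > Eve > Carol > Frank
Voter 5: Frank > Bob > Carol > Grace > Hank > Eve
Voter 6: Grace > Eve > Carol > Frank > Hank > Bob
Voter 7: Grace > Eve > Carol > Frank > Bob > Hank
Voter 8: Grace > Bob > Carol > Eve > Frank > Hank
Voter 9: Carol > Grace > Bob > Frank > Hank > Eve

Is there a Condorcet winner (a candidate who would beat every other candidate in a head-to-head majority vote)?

Yes

Head-to-head results (9 voters total):
Grace vs Hank: Grace wins 8–1.
Grace vs Eve: Grace wins 9–0.
Grace vs Carol: Grace wins 7–2.
Grace vs Frank: Grace wins 7–2.
Grace vs Bob: Grace wins 7–2.
Hank vs Eve: Eve wins 5–4.
Hank vs Carol: Carol wins 7–2.
Hank vs Frank: Frank wins 7–2.
Hank vs Bob: Bob wins 7–2.
Eve vs Carol: Eve wins 5–4.
Eve vs Frank: Eve wins 5–4.
Eve vs Bob: Bob wins 5–4.
Carol vs Frank: Carol wins 6–3.
Carol vs Bob: Bob wins 6–3.
Frank vs Bob: Frank wins 5–4.
Grace beats each rival — Hank (8–1), Eve (9–0), Carol (7–2), Frank (7–2), Bob (7–2) — so Grace is the Condorcet winner.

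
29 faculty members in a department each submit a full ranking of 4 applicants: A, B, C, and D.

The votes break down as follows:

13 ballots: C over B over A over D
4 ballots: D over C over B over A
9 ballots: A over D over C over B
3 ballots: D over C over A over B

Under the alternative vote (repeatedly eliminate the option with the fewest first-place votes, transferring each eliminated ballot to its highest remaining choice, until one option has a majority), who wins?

Round 1: C 13, A 9, D 7, B 0. B has the fewest and is eliminated.
Round 2: C 13, A 9, D 7. D has the fewest and is eliminated.
Round 3: C 20, A 9. C has a majority.

C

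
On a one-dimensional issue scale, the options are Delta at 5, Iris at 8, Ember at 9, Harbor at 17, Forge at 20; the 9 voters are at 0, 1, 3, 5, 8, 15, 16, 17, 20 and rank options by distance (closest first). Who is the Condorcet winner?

With single-peaked preferences on a line, the Condorcet winner is the candidate closest to the median voter.
The median voter (position 8) is closest to Iris at 8.
Check: Iris vs Forge — voters closer to Iris: 5 of 9.

Iris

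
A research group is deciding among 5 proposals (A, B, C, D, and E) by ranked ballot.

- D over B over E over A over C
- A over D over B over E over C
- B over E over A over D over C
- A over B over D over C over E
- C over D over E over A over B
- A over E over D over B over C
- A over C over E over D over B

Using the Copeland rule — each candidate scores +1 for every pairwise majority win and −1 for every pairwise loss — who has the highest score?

Pairwise results:
  A vs B: A wins 5–2.
  A vs C: A wins 6–1.
  A vs D: A wins 5–2.
  A vs E: A wins 4–3.
  B vs C: B wins 5–2.
  B vs D: D wins 5–2.
  B vs E: B wins 4–3.
  C vs D: D wins 5–2.
  C vs E: E wins 4–3.
  D vs E: D wins 4–3.
Copeland scores (wins − losses):
  A: 4 − 0 = 4
  B: 2 − 2 = 0
  C: 0 − 4 = -4
  D: 3 − 1 = 2
  E: 1 − 3 = -2
A has the best Copeland score.

A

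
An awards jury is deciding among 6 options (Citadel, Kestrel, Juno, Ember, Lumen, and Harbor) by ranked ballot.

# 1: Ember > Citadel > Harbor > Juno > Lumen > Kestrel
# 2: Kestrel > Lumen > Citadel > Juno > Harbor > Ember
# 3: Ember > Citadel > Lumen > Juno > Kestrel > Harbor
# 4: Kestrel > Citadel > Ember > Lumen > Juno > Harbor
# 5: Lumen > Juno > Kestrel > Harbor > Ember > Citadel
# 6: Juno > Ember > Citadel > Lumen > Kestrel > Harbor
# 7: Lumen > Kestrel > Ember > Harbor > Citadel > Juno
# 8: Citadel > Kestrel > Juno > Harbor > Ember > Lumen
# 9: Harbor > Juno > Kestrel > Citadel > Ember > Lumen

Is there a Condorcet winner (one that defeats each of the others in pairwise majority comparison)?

Head-to-head results (9 voters total):
Citadel vs Kestrel: Kestrel wins 5–4.
Citadel vs Juno: Citadel wins 6–3.
Citadel vs Ember: Ember wins 5–4.
Citadel vs Lumen: Citadel wins 6–3.
Citadel vs Harbor: Citadel wins 6–3.
Kestrel vs Juno: Juno wins 5–4.
Kestrel vs Ember: Kestrel wins 6–3.
Kestrel vs Lumen: Lumen wins 5–4.
Kestrel vs Harbor: Kestrel wins 7–2.
Juno vs Ember: Juno wins 5–4.
Juno vs Lumen: Lumen wins 5–4.
Juno vs Harbor: Juno wins 6–3.
Ember vs Lumen: Ember wins 6–3.
Ember vs Harbor: Ember wins 5–4.
Lumen vs Harbor: Lumen wins 6–3.
No candidate beats all others: Citadel beats Juno beats Kestrel beats Citadel, a majority cycle.

No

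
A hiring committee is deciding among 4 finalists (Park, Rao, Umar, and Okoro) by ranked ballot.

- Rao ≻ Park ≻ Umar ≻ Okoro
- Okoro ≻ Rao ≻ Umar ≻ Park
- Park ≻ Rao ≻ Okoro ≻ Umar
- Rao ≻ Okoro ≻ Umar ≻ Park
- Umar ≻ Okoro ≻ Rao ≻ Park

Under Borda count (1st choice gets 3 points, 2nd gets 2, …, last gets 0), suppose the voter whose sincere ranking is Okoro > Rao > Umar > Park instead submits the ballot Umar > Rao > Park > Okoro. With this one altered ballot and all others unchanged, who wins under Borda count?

Borda totals with the altered ballot: Park 6, Rao 11, Umar 8, Okoro 5.
The winner is unchanged: still Rao.

Rao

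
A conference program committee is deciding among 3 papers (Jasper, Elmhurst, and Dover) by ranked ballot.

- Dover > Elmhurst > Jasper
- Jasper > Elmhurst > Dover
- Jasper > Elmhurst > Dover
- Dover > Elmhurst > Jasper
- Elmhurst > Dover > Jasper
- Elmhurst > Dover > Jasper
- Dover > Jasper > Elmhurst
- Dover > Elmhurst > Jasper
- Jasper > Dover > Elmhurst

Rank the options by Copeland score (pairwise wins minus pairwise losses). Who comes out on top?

Pairwise results:
  Jasper vs Elmhurst: Elmhurst wins 5–4.
  Jasper vs Dover: Dover wins 6–3.
  Elmhurst vs Dover: Dover wins 5–4.
Copeland scores (wins − losses):
  Jasper: 0 − 2 = -2
  Elmhurst: 1 − 1 = 0
  Dover: 2 − 0 = 2
Dover has the best Copeland score.

Dover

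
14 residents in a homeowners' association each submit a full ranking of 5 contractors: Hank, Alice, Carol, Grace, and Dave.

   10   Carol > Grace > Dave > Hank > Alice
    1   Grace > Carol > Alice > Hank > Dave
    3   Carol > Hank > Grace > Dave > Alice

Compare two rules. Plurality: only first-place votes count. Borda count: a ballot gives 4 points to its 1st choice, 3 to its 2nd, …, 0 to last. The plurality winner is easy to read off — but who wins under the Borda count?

Carol

Plurality first-place counts: Hank 0, Alice 0, Carol 13, Grace 1, Dave 0 → Carol.
Borda totals: Hank 20, Alice 2, Carol 55, Grace 40, Dave 23 → Carol.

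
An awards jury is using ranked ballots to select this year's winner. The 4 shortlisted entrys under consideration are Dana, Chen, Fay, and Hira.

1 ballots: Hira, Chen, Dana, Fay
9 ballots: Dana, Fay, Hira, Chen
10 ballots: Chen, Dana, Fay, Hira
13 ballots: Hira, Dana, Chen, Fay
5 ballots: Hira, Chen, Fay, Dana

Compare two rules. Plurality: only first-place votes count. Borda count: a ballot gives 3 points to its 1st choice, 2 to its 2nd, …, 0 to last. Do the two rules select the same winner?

Plurality first-place counts: Dana 9, Chen 10, Fay 0, Hira 19 → Hira.
Borda totals: Dana 74, Chen 55, Fay 33, Hira 66 → Dana.
The two rules disagree: plurality picks Hira, Borda picks Dana.

No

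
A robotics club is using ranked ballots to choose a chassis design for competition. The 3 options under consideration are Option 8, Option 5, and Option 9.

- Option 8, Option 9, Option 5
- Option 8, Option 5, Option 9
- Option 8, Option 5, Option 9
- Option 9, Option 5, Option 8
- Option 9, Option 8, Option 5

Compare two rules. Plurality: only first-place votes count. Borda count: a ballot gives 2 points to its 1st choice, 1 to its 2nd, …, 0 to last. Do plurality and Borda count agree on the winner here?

Plurality first-place counts: Option 8 3, Option 5 0, Option 9 2 → Option 8.
Borda totals: Option 8 7, Option 5 3, Option 9 5 → Option 8.
The two rules agree on Option 8.

Yes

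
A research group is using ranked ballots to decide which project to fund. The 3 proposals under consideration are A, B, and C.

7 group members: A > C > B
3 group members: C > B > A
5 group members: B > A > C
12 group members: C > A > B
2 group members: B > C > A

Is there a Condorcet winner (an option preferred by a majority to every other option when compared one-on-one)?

Yes

Head-to-head results (29 voters total):
A vs B: A wins 19–10.
A vs C: C wins 17–12.
B vs C: C wins 22–7.
C beats each rival — A (17–12), B (22–7) — so C is the Condorcet winner.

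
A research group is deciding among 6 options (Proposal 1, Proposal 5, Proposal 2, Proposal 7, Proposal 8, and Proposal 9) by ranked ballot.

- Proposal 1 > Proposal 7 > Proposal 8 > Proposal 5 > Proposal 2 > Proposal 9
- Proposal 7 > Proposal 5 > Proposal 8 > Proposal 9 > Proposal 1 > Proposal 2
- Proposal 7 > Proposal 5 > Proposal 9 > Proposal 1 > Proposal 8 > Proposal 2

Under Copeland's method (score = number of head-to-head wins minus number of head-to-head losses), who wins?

Pairwise results:
  Proposal 1 vs Proposal 5: Proposal 5 wins 2–1.
  Proposal 1 vs Proposal 2: Proposal 1 wins 3–0.
  Proposal 1 vs Proposal 7: Proposal 7 wins 2–1.
  Proposal 1 vs Proposal 8: Proposal 1 wins 2–1.
  Proposal 1 vs Proposal 9: Proposal 9 wins 2–1.
  Proposal 5 vs Proposal 2: Proposal 5 wins 3–0.
  Proposal 5 vs Proposal 7: Proposal 7 wins 3–0.
  Proposal 5 vs Proposal 8: Proposal 5 wins 2–1.
  Proposal 5 vs Proposal 9: Proposal 5 wins 3–0.
  Proposal 2 vs Proposal 7: Proposal 7 wins 3–0.
  Proposal 2 vs Proposal 8: Proposal 8 wins 3–0.
  Proposal 2 vs Proposal 9: Proposal 9 wins 2–1.
  Proposal 7 vs Proposal 8: Proposal 7 wins 3–0.
  Proposal 7 vs Proposal 9: Proposal 7 wins 3–0.
  Proposal 8 vs Proposal 9: Proposal 8 wins 2–1.
Copeland scores (wins − losses):
  Proposal 1: 2 − 3 = -1
  Proposal 5: 4 − 1 = 3
  Proposal 2: 0 − 5 = -5
  Proposal 7: 5 − 0 = 5
  Proposal 8: 2 − 3 = -1
  Proposal 9: 2 − 3 = -1
Proposal 7 has the best Copeland score.

Proposal 7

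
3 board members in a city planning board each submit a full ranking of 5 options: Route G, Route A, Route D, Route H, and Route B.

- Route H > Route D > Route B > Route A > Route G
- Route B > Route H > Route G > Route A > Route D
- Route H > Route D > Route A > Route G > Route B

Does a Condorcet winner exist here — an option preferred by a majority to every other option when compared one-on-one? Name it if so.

Route H

Head-to-head results (3 voters total):
Route G vs Route A: Route A wins 2–1.
Route G vs Route D: Route D wins 2–1.
Route G vs Route H: Route H wins 3–0.
Route G vs Route B: Route B wins 2–1.
Route A vs Route D: Route D wins 2–1.
Route A vs Route H: Route H wins 3–0.
Route A vs Route B: Route B wins 2–1.
Route D vs Route H: Route H wins 3–0.
Route D vs Route B: Route D wins 2–1.
Route H vs Route B: Route H wins 2–1.
Route H beats each rival — Route G (3–0), Route A (3–0), Route D (3–0), Route B (2–1) — so Route H is the Condorcet winner.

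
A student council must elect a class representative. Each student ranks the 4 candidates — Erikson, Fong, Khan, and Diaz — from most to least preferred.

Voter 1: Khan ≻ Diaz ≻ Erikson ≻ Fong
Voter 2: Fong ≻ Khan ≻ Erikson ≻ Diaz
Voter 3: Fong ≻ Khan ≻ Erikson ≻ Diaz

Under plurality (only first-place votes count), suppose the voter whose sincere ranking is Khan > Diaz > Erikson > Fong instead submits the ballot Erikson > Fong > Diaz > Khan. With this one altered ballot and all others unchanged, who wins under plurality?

Fong

First-place totals with the altered ballot: Erikson 1, Fong 2, Khan 0, Diaz 0.
The winner is unchanged: still Fong.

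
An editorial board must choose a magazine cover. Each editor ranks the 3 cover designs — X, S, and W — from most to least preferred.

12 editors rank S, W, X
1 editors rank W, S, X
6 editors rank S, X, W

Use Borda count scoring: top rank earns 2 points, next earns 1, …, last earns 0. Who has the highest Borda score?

Borda scores:
  X: 12·0 + 0 + 6·1 = 6
  S: 12·2 + 1 + 6·2 = 37
  W: 12·1 + 2 + 6·0 = 14
S has the highest total.

S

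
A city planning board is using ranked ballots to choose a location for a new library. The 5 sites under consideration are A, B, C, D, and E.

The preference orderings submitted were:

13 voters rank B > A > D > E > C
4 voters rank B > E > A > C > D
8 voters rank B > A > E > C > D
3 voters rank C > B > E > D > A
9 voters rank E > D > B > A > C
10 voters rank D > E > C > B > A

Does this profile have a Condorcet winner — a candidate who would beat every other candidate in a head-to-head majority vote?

Head-to-head results (47 voters total):
A vs B: B wins 47–0.
A vs C: A wins 34–13.
A vs D: A wins 25–22.
A vs E: E wins 26–21.
B vs C: B wins 34–13.
B vs D: B wins 28–19.
B vs E: B wins 28–19.
C vs D: D wins 32–15.
C vs E: E wins 44–3.
D vs E: E wins 24–23.
B beats each rival — A (47–0), C (34–13), D (28–19), E (28–19) — so B is the Condorcet winner.

Yes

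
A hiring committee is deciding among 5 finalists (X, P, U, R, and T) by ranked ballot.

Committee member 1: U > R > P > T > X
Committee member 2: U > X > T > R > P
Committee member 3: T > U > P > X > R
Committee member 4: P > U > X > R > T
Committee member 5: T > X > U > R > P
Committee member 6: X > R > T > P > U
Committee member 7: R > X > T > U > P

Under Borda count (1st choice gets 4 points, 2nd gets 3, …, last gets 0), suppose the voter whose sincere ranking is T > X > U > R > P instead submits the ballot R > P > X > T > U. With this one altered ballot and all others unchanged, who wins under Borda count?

R

Borda totals with the altered ballot: X 15, P 12, U 15, R 16, T 12.
The switch changes the winner from U to R.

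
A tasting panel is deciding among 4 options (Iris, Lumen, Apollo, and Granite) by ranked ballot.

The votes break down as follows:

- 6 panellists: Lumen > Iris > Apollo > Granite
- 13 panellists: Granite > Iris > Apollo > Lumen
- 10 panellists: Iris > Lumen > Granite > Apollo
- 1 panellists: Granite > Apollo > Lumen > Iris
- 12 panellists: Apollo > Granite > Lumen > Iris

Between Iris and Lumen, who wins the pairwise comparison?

Ballots ranking Iris above Lumen: 13+10 = 23.
Ballots ranking Lumen above Iris: 6+1+12 = 19.
Iris wins the head-to-head, 23–19.

Iris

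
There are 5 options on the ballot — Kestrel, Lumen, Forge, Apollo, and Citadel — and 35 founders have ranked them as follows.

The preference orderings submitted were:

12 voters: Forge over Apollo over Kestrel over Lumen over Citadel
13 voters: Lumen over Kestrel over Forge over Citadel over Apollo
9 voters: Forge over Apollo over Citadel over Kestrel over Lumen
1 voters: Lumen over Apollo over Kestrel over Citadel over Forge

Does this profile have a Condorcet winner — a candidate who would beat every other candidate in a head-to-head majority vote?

Yes

Head-to-head results (35 voters total):
Kestrel vs Lumen: Kestrel wins 21–14.
Kestrel vs Forge: Forge wins 21–14.
Kestrel vs Apollo: Apollo wins 22–13.
Kestrel vs Citadel: Kestrel wins 26–9.
Lumen vs Forge: Forge wins 21–14.
Lumen vs Apollo: Apollo wins 21–14.
Lumen vs Citadel: Lumen wins 26–9.
Forge vs Apollo: Forge wins 34–1.
Forge vs Citadel: Forge wins 34–1.
Apollo vs Citadel: Apollo wins 22–13.
Forge beats each rival — Kestrel (21–14), Lumen (21–14), Apollo (34–1), Citadel (34–1) — so Forge is the Condorcet winner.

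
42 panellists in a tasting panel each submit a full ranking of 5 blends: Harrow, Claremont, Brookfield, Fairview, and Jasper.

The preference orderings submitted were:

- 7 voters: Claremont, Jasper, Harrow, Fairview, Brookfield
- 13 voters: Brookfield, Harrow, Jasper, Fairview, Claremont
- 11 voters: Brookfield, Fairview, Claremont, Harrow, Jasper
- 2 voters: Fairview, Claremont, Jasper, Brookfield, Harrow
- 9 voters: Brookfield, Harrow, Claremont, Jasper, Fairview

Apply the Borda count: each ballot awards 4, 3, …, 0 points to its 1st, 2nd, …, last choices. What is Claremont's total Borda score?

74

Borda scores:
  Harrow: 7·2 + 13·3 + 11·1 + 2·0 + 9·3 = 91
  Claremont: 7·4 + 13·0 + 11·2 + 2·3 + 9·2 = 74
  Brookfield: 7·0 + 13·4 + 11·4 + 2·1 + 9·4 = 134
  Fairview: 7·1 + 13·1 + 11·3 + 2·4 + 9·0 = 61
  Jasper: 7·3 + 13·2 + 11·0 + 2·2 + 9·1 = 60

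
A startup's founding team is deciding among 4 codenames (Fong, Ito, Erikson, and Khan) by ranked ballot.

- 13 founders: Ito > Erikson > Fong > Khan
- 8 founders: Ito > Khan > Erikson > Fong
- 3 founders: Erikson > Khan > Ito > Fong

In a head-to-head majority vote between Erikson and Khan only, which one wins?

Erikson

Ballots ranking Erikson above Khan: 13+3 = 16.
Ballots ranking Khan above Erikson: 8.
Erikson wins the head-to-head, 16–8.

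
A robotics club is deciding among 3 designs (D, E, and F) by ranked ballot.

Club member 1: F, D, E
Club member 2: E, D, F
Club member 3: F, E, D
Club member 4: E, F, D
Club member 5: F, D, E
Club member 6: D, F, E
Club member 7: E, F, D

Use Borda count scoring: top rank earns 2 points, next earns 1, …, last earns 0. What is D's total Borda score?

Borda scores:
  D: 1 + 1 + 0 + 0 + 1 + 2 + 0 = 5
  E: 0 + 2 + 1 + 2 + 0 + 0 + 2 = 7
  F: 2 + 0 + 2 + 1 + 2 + 1 + 1 = 9

5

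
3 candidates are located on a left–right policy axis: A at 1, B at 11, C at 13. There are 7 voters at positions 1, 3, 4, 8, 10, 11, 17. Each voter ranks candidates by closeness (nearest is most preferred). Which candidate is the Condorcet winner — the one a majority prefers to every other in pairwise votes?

B

With single-peaked preferences on a line, the Condorcet winner is the candidate closest to the median voter.
The median voter (position 8) is closest to B at 11.
Check: B vs A — voters closer to B: 4 of 7.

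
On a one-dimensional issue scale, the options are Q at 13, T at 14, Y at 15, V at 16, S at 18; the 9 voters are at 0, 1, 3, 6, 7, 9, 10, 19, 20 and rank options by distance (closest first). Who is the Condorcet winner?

With single-peaked preferences on a line, the Condorcet winner is the candidate closest to the median voter.
The median voter (position 7) is closest to Q at 13.
Check: Q vs S — voters closer to Q: 7 of 9.

Q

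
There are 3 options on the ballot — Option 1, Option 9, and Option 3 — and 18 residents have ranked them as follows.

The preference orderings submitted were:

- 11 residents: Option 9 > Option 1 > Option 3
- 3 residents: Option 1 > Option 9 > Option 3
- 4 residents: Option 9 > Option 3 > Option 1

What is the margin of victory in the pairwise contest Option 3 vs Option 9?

Ballots ranking Option 3 above Option 9: 0.
Ballots ranking Option 9 above Option 3: 11+3+4 = 18.
Option 9 wins 18–0, a margin of 18.

18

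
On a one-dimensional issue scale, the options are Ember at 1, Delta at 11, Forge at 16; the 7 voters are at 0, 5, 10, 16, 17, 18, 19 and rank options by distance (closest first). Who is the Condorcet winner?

Forge

With single-peaked preferences on a line, the Condorcet winner is the candidate closest to the median voter.
The median voter (position 16) is closest to Forge at 16.
Check: Forge vs Delta — voters closer to Forge: 4 of 7.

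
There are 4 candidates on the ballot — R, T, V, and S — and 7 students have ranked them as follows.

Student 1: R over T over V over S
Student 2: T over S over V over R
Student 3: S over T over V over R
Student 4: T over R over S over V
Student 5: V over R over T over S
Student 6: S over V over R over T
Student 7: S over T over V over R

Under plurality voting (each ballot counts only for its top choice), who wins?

First-place vote totals:
  R: 1
  T: 2
  V: 1
  S: 3
S has the most first-place votes.

S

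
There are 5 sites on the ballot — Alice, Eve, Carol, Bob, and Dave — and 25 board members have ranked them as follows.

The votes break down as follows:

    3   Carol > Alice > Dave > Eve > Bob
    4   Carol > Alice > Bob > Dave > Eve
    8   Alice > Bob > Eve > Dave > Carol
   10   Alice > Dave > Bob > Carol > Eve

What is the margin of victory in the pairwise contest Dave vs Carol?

11

Ballots ranking Dave above Carol: 8+10 = 18.
Ballots ranking Carol above Dave: 3+4 = 7.
Dave wins 18–7, a margin of 11.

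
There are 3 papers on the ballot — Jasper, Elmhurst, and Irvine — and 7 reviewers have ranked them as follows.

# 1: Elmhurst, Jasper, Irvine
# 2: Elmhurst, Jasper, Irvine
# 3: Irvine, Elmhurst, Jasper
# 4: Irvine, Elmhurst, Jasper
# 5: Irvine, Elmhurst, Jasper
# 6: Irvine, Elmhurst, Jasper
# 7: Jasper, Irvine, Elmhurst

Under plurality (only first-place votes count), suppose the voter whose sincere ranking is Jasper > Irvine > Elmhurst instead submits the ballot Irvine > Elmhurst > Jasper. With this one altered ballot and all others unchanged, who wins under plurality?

First-place totals with the altered ballot: Jasper 0, Elmhurst 2, Irvine 5.
The winner is unchanged: still Irvine.

Irvine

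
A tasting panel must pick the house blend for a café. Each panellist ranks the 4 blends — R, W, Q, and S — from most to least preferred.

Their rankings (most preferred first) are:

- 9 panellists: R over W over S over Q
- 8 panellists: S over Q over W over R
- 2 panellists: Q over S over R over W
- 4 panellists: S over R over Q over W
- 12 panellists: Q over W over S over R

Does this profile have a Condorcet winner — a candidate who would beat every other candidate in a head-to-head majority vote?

Head-to-head results (35 voters total):
R vs W: W wins 20–15.
R vs Q: Q wins 22–13.
R vs S: S wins 26–9.
W vs Q: Q wins 26–9.
W vs S: W wins 21–14.
Q vs S: S wins 21–14.
No candidate beats all others: W beats S beats Q beats W, a majority cycle.

No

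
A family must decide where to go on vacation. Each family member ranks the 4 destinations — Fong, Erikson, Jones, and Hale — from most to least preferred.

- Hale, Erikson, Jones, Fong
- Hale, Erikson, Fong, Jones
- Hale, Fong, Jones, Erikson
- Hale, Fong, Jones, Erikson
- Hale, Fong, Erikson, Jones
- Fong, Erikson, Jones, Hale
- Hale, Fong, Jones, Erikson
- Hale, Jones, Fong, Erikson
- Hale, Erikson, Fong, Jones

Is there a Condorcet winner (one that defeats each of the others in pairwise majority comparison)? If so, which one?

Hale

Head-to-head results (9 voters total):
Fong vs Erikson: Fong wins 6–3.
Fong vs Jones: Fong wins 7–2.
Fong vs Hale: Hale wins 8–1.
Erikson vs Jones: Erikson wins 5–4.
Erikson vs Hale: Hale wins 8–1.
Jones vs Hale: Hale wins 8–1.
Hale beats each rival — Fong (8–1), Erikson (8–1), Jones (8–1) — so Hale is the Condorcet winner.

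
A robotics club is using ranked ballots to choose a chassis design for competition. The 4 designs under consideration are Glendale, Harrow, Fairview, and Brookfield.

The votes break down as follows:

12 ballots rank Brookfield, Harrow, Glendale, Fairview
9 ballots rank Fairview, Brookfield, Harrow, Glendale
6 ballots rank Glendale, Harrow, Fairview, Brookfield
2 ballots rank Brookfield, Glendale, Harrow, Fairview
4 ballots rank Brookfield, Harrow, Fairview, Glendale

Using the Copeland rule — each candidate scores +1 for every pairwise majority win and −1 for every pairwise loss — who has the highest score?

Pairwise results:
  Glendale vs Harrow: Harrow wins 25–8.
  Glendale vs Fairview: Glendale wins 20–13.
  Glendale vs Brookfield: Brookfield wins 27–6.
  Harrow vs Fairview: Harrow wins 24–9.
  Harrow vs Brookfield: Brookfield wins 27–6.
  Fairview vs Brookfield: Brookfield wins 18–15.
Copeland scores (wins − losses):
  Glendale: 1 − 2 = -1
  Harrow: 2 − 1 = 1
  Fairview: 0 − 3 = -3
  Brookfield: 3 − 0 = 3
Brookfield has the best Copeland score.

Brookfield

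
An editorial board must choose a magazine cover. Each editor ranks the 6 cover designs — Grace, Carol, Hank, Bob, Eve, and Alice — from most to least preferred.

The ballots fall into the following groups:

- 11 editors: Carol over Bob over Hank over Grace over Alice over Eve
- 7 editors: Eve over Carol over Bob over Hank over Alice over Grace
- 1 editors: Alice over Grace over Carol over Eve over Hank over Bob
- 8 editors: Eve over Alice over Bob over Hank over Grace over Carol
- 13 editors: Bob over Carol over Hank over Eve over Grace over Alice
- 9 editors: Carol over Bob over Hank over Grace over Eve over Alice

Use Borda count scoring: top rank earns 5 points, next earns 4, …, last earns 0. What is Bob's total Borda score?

Borda scores:
  Grace: 11·2 + 7·0 + 4 + 8·1 + 13·1 + 9·2 = 65
  Carol: 11·5 + 7·4 + 3 + 8·0 + 13·4 + 9·5 = 183
  Hank: 11·3 + 7·2 + 1 + 8·2 + 13·3 + 9·3 = 130
  Bob: 11·4 + 7·3 + 0 + 8·3 + 13·5 + 9·4 = 190
  Eve: 11·0 + 7·5 + 2 + 8·5 + 13·2 + 9·1 = 112
  Alice: 11·1 + 7·1 + 5 + 8·4 + 13·0 + 9·0 = 55

190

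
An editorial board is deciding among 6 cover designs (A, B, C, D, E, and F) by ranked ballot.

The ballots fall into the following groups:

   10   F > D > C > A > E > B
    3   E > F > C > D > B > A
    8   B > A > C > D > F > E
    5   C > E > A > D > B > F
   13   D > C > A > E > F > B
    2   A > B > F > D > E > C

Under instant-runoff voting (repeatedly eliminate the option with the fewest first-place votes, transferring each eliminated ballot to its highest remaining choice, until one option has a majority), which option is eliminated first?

Round 1: D 13, F 10, B 8, C 5, E 3, A 2. A has the fewest and is eliminated.
Round 2: D 13, B 10, F 10, C 5, E 3. E has the fewest and is eliminated.
Round 3: D 13, F 13, B 10, C 5. C has the fewest and is eliminated.
Round 4: D 18, F 13, B 10. B has the fewest and is eliminated.
Round 5: D 26, F 15. D has a majority.

A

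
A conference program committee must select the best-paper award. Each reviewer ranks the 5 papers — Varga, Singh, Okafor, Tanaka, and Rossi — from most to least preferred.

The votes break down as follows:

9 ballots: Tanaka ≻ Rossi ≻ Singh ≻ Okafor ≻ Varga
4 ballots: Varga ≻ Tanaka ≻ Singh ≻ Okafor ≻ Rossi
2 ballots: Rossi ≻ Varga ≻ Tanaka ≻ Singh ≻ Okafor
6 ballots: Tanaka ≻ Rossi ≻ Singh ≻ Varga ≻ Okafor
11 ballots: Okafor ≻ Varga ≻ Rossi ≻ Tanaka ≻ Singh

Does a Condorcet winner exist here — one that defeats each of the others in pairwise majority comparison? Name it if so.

Head-to-head results (32 voters total):
Varga vs Singh: Varga wins 17–15.
Varga vs Okafor: Okafor wins 20–12.
Varga vs Tanaka: Varga wins 17–15.
Varga vs Rossi: Rossi wins 17–15.
Singh vs Okafor: Singh wins 21–11.
Singh vs Tanaka: Tanaka wins 32–0.
Singh vs Rossi: Rossi wins 28–4.
Okafor vs Tanaka: Tanaka wins 21–11.
Okafor vs Rossi: Rossi wins 17–15.
Tanaka vs Rossi: Tanaka wins 19–13.
No candidate beats all others: Varga beats Singh beats Okafor beats Varga, a majority cycle.

None — there is no Condorcet winner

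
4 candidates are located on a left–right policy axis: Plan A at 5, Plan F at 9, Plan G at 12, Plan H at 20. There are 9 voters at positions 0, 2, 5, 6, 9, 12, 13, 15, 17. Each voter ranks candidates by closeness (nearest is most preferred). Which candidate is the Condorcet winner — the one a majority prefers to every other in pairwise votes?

With single-peaked preferences on a line, the Condorcet winner is the candidate closest to the median voter.
The median voter (position 9) is closest to Plan F at 9.
Check: Plan F vs Plan A — voters closer to Plan F: 5 of 9.

Plan F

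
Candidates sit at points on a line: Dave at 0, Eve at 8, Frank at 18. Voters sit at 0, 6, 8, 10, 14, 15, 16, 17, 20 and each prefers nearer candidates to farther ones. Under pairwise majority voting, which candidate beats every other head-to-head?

Frank

With single-peaked preferences on a line, the Condorcet winner is the candidate closest to the median voter.
The median voter (position 14) is closest to Frank at 18.
Check: Frank vs Dave — voters closer to Frank: 6 of 9.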